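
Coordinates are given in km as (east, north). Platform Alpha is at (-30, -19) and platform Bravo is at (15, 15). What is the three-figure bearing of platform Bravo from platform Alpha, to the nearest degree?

053°

Δeast = 15 − -30 = 45.00; Δnorth = 15 − -19 = 34.00.
Bearing = atan2(Δeast, Δnorth) mod 360° = 52.93° ≈ 053°.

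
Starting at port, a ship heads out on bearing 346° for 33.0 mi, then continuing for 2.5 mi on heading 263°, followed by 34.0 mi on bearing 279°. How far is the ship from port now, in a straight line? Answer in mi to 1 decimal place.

57.5 mi

Leg 1 (346°, 33.0 mi): east 33.0 sin 346° = -7.98, north 33.0 cos 346° = 32.02
Leg 2 (263°, 2.5 mi): east 2.5 sin 263° = -2.48, north 2.5 cos 263° = -0.30
Leg 3 (279°, 34.0 mi): east 34.0 sin 279° = -33.58, north 34.0 cos 279° = 5.32
Net: -44.05 east, 37.03 north. Distance = √((-44.05)² + (37.03)²) = 57.546 mi.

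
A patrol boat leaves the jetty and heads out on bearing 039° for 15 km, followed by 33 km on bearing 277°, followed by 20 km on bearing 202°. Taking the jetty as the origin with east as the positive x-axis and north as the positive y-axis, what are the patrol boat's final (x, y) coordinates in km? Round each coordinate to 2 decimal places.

Leg 1 (039°, 15 km): east 15 sin 39° = 9.44, north 15 cos 39° = 11.66
Leg 2 (277°, 33 km): east 33 sin 277° = -32.75, north 33 cos 277° = 4.02
Leg 3 (202°, 20 km): east 20 sin 202° = -7.49, north 20 cos 202° = -18.54
Summing: -30.81 km east, -2.86 km north → (-30.81, -2.86).

(-30.81, -2.86)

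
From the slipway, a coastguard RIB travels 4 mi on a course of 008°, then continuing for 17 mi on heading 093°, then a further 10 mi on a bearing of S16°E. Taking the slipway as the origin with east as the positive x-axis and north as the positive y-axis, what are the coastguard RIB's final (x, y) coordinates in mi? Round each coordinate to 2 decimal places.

(20.29, -6.54)

Leg 1 (008°, 4 mi): east 4 sin 8° = 0.56, north 4 cos 8° = 3.96
Leg 2 (093°, 17 mi): east 17 sin 93° = 16.98, north 17 cos 93° = -0.89
Leg 3 (S16°E, 10 mi): east 10 sin 164° = 2.76, north 10 cos 164° = -9.61
Summing: 20.29 mi east, -6.54 mi north → (20.29, -6.54).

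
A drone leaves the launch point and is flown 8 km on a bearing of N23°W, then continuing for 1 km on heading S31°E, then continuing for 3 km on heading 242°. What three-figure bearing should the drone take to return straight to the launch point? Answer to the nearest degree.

134°

Leg 1 (N23°W, 8 km): east 8 sin 337° = -3.13, north 8 cos 337° = 7.36
Leg 2 (S31°E, 1 km): east 1 sin 149° = 0.52, north 1 cos 149° = -0.86
Leg 3 (242°, 3 km): east 3 sin 242° = -2.65, north 3 cos 242° = -1.41
Net displacement: -5.26 east, 5.10 north. Direction back to start is (5.26, -5.10): bearing = atan2(5.26, -5.10) mod 360° = 134.11° ≈ 134°.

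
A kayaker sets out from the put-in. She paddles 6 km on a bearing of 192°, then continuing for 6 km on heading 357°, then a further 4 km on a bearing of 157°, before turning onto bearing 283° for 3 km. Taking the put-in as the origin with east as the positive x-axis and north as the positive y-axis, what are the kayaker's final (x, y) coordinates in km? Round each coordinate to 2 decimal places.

Leg 1 (192°, 6 km): east 6 sin 192° = -1.25, north 6 cos 192° = -5.87
Leg 2 (357°, 6 km): east 6 sin 357° = -0.31, north 6 cos 357° = 5.99
Leg 3 (157°, 4 km): east 4 sin 157° = 1.56, north 4 cos 157° = -3.68
Leg 4 (283°, 3 km): east 3 sin 283° = -2.92, north 3 cos 283° = 0.67
Summing: -2.92 km east, -2.88 km north → (-2.92, -2.88).

(-2.92, -2.88)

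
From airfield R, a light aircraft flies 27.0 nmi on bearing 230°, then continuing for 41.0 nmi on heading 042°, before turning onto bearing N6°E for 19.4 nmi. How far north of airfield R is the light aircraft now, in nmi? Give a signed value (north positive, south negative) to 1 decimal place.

32.4 nmi

Leg 1 (230°, 27.0 nmi): east 27.0 sin 230° = -20.68, north 27.0 cos 230° = -17.36
Leg 2 (042°, 41.0 nmi): east 41.0 sin 42° = 27.43, north 41.0 cos 42° = 30.47
Leg 3 (N6°E, 19.4 nmi): east 19.4 sin 6° = 2.03, north 19.4 cos 6° = 19.29
Net north component: 32.41 nmi.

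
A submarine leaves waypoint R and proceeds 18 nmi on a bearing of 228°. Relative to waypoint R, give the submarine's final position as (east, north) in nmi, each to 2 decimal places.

(-13.38, -12.04)

Leg 1 (228°, 18 nmi): east 18 sin 228° = -13.38, north 18 cos 228° = -12.04
Summing: -13.38 nmi east, -12.04 nmi north → (-13.38, -12.04).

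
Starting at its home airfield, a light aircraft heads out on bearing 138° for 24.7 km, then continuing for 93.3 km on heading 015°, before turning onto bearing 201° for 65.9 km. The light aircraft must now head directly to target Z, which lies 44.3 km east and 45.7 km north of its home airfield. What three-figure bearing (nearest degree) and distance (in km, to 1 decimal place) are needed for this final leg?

038°, 44.7 km

Leg 1 (138°, 24.7 km): east 24.7 sin 138° = 16.53, north 24.7 cos 138° = -18.36
Leg 2 (015°, 93.3 km): east 93.3 sin 15° = 24.15, north 93.3 cos 15° = 90.12
Leg 3 (201°, 65.9 km): east 65.9 sin 201° = -23.62, north 65.9 cos 201° = -61.52
Current position: (17.06, 10.24). Target: (44.3, 45.7). Remaining: Δeast = 27.24, Δnorth = 35.46.
Bearing = atan2(27.24, 35.46) mod 360° = 37.53°; distance = √((27.24)² + (35.46)²) = 44.714 km.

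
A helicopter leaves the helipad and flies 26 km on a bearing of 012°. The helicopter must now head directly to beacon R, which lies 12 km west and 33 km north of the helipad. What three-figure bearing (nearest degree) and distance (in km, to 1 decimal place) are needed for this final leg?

293°, 19.0 km

Leg 1 (012°, 26 km): east 26 sin 12° = 5.41, north 26 cos 12° = 25.43
Current position: (5.41, 25.43). Target: (-12, 33). Remaining: Δeast = -17.41, Δnorth = 7.57.
Bearing = atan2(-17.41, 7.57) mod 360° = 293.50°; distance = √((-17.41)² + (7.57)²) = 18.980 km.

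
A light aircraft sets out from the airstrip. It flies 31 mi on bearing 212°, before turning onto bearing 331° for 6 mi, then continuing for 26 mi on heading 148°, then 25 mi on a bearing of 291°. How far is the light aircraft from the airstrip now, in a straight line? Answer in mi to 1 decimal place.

Leg 1 (212°, 31 mi): east 31 sin 212° = -16.43, north 31 cos 212° = -26.29
Leg 2 (331°, 6 mi): east 6 sin 331° = -2.91, north 6 cos 331° = 5.25
Leg 3 (148°, 26 mi): east 26 sin 148° = 13.78, north 26 cos 148° = -22.05
Leg 4 (291°, 25 mi): east 25 sin 291° = -23.34, north 25 cos 291° = 8.96
Net: -28.90 east, -34.13 north. Distance = √((-28.90)² + (-34.13)²) = 44.722 mi.

44.7 mi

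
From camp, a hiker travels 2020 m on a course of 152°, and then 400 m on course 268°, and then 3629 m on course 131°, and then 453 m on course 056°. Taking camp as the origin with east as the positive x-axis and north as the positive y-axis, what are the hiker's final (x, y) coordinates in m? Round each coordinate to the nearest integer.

(3663, -3925)

Leg 1 (152°, 2020 m): east 2020 sin 152° = 948.33, north 2020 cos 152° = -1783.55
Leg 2 (268°, 400 m): east 400 sin 268° = -399.76, north 400 cos 268° = -13.96
Leg 3 (131°, 3629 m): east 3629 sin 131° = 2738.84, north 3629 cos 131° = -2380.84
Leg 4 (056°, 453 m): east 453 sin 56° = 375.55, north 453 cos 56° = 253.31
Summing: 3662.97 m east, -3925.04 m north → (3663, -3925).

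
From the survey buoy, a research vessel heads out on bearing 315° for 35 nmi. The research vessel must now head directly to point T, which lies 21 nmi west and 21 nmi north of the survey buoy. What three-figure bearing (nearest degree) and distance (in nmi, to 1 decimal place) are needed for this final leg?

Leg 1 (315°, 35 nmi): east 35 sin 315° = -24.75, north 35 cos 315° = 24.75
Current position: (-24.75, 24.75). Target: (-21, 21). Remaining: Δeast = 3.75, Δnorth = -3.75.
Bearing = atan2(3.75, -3.75) mod 360° = 135.00°; distance = √((3.75)² + (-3.75)²) = 5.302 nmi.

135°, 5.3 nmi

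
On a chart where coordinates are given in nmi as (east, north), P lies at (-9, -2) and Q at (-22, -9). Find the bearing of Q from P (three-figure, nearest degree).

242°

Δeast = -22 − -9 = -13.00; Δnorth = -9 − -2 = -7.00.
Bearing = atan2(Δeast, Δnorth) mod 360° = 241.70° ≈ 242°.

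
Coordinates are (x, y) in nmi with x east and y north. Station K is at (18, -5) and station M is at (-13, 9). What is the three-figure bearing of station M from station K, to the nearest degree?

Δeast = -13 − 18 = -31.00; Δnorth = 9 − -5 = 14.00.
Bearing = atan2(Δeast, Δnorth) mod 360° = 294.30° ≈ 294°.

294°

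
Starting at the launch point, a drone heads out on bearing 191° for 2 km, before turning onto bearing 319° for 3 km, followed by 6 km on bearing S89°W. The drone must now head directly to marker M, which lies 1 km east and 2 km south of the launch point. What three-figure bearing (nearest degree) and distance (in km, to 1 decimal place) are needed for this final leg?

103°, 9.6 km

Leg 1 (191°, 2 km): east 2 sin 191° = -0.38, north 2 cos 191° = -1.96
Leg 2 (319°, 3 km): east 3 sin 319° = -1.97, north 3 cos 319° = 2.26
Leg 3 (S89°W, 6 km): east 6 sin 269° = -6.00, north 6 cos 269° = -0.10
Current position: (-8.35, 0.20). Target: (1, -2). Remaining: Δeast = 9.35, Δnorth = -2.20.
Bearing = atan2(9.35, -2.20) mod 360° = 103.22°; distance = √((9.35)² + (-2.20)²) = 9.603 km.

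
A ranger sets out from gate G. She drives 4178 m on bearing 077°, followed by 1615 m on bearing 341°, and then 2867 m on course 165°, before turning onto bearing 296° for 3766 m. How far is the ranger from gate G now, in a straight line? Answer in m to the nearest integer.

Leg 1 (077°, 4178 m): east 4178 sin 77° = 4070.92, north 4178 cos 77° = 939.85
Leg 2 (341°, 1615 m): east 1615 sin 341° = -525.79, north 1615 cos 341° = 1527.01
Leg 3 (165°, 2867 m): east 2867 sin 165° = 742.03, north 2867 cos 165° = -2769.31
Leg 4 (296°, 3766 m): east 3766 sin 296° = -3384.86, north 3766 cos 296° = 1650.91
Net: 902.30 east, 1348.45 north. Distance = √((902.30)² + (1348.45)²) = 1622.491 m.

1622 m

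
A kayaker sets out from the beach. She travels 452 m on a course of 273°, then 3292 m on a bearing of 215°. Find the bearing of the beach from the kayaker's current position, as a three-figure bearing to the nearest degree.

041°

Leg 1 (273°, 452 m): east 452 sin 273° = -451.38, north 452 cos 273° = 23.66
Leg 2 (215°, 3292 m): east 3292 sin 215° = -1888.21, north 3292 cos 215° = -2696.65
Net displacement: -2339.59 east, -2672.99 north. Direction back to start is (2339.59, 2672.99): bearing = atan2(2339.59, 2672.99) mod 360° = 41.19° ≈ 041°.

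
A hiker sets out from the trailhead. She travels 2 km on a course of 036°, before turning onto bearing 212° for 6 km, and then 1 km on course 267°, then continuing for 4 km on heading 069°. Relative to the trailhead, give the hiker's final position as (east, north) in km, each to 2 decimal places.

(0.73, -2.09)

Leg 1 (036°, 2 km): east 2 sin 36° = 1.18, north 2 cos 36° = 1.62
Leg 2 (212°, 6 km): east 6 sin 212° = -3.18, north 6 cos 212° = -5.09
Leg 3 (267°, 1 km): east 1 sin 267° = -1.00, north 1 cos 267° = -0.05
Leg 4 (069°, 4 km): east 4 sin 69° = 3.73, north 4 cos 69° = 1.43
Summing: 0.73 km east, -2.09 km north → (0.73, -2.09).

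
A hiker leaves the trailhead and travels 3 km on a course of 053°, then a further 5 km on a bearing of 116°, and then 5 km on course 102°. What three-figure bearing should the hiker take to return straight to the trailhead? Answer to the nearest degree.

277°

Leg 1 (053°, 3 km): east 3 sin 53° = 2.40, north 3 cos 53° = 1.81
Leg 2 (116°, 5 km): east 5 sin 116° = 4.49, north 5 cos 116° = -2.19
Leg 3 (102°, 5 km): east 5 sin 102° = 4.89, north 5 cos 102° = -1.04
Net displacement: 11.78 east, -1.43 north. Direction back to start is (-11.78, 1.43): bearing = atan2(-11.78, 1.43) mod 360° = 276.90° ≈ 277°.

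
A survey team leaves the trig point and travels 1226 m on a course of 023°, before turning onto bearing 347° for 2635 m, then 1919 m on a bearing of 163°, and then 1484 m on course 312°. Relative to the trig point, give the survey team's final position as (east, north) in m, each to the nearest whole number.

(-655, 2854)

Leg 1 (023°, 1226 m): east 1226 sin 23° = 479.04, north 1226 cos 23° = 1128.54
Leg 2 (347°, 2635 m): east 2635 sin 347° = -592.75, north 2635 cos 347° = 2567.47
Leg 3 (163°, 1919 m): east 1919 sin 163° = 561.06, north 1919 cos 163° = -1835.15
Leg 4 (312°, 1484 m): east 1484 sin 312° = -1102.83, north 1484 cos 312° = 992.99
Summing: -655.48 m east, 2853.85 m north → (-655, 2854).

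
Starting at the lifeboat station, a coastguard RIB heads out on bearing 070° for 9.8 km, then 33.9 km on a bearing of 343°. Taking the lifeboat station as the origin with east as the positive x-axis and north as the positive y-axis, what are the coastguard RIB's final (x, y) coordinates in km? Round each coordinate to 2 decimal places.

Leg 1 (070°, 9.8 km): east 9.8 sin 70° = 9.21, north 9.8 cos 70° = 3.35
Leg 2 (343°, 33.9 km): east 33.9 sin 343° = -9.91, north 33.9 cos 343° = 32.42
Summing: -0.70 km east, 35.77 km north → (-0.70, 35.77).

(-0.70, 35.77)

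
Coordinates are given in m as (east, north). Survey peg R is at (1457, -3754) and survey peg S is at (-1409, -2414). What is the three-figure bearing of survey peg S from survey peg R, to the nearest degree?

295°

Δeast = -1409 − 1457 = -2866.00; Δnorth = -2414 − -3754 = 1340.00.
Bearing = atan2(Δeast, Δnorth) mod 360° = 295.06° ≈ 295°.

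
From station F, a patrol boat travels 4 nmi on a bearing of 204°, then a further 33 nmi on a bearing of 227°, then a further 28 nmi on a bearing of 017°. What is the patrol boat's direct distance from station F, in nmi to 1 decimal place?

Leg 1 (204°, 4 nmi): east 4 sin 204° = -1.63, north 4 cos 204° = -3.65
Leg 2 (227°, 33 nmi): east 33 sin 227° = -24.13, north 33 cos 227° = -22.51
Leg 3 (017°, 28 nmi): east 28 sin 17° = 8.19, north 28 cos 17° = 26.78
Net: -17.58 east, 0.62 north. Distance = √((-17.58)² + (0.62)²) = 17.586 nmi.

17.6 nmi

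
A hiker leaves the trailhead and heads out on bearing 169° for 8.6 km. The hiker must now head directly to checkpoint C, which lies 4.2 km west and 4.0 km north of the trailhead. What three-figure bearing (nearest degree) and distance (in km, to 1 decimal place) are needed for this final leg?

Leg 1 (169°, 8.6 km): east 8.6 sin 169° = 1.64, north 8.6 cos 169° = -8.44
Current position: (1.64, -8.44). Target: (-4.2, 4.0). Remaining: Δeast = -5.84, Δnorth = 12.44.
Bearing = atan2(-5.84, 12.44) mod 360° = 334.85°; distance = √((-5.84)² + (12.44)²) = 13.745 km.

335°, 13.7 km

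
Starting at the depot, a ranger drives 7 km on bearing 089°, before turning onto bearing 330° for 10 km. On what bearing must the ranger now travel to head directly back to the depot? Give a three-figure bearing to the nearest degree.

Leg 1 (089°, 7 km): east 7 sin 89° = 7.00, north 7 cos 89° = 0.12
Leg 2 (330°, 10 km): east 10 sin 330° = -5.00, north 10 cos 330° = 8.66
Net displacement: 2.00 east, 8.78 north. Direction back to start is (-2.00, -8.78): bearing = atan2(-2.00, -8.78) mod 360° = 192.82° ≈ 193°.

193°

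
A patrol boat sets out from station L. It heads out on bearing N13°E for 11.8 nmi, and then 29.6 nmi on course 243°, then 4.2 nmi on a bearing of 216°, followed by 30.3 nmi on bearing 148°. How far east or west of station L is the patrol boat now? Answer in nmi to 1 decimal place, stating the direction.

Leg 1 (N13°E, 11.8 nmi): east 11.8 sin 13° = 2.65, north 11.8 cos 13° = 11.50
Leg 2 (243°, 29.6 nmi): east 29.6 sin 243° = -26.37, north 29.6 cos 243° = -13.44
Leg 3 (216°, 4.2 nmi): east 4.2 sin 216° = -2.47, north 4.2 cos 216° = -3.40
Leg 4 (148°, 30.3 nmi): east 30.3 sin 148° = 16.06, north 30.3 cos 148° = -25.70
Net east component: -10.13 nmi.

10.1 nmi west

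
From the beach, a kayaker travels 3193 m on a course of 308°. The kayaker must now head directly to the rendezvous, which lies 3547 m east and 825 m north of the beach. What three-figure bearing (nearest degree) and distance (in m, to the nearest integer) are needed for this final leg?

101°, 6170 m

Leg 1 (308°, 3193 m): east 3193 sin 308° = -2516.12, north 3193 cos 308° = 1965.81
Current position: (-2516.12, 1965.81). Target: (3547, 825). Remaining: Δeast = 6063.12, Δnorth = -1140.81.
Bearing = atan2(6063.12, -1140.81) mod 360° = 100.66°; distance = √((6063.12)² + (-1140.81)²) = 6169.509 m.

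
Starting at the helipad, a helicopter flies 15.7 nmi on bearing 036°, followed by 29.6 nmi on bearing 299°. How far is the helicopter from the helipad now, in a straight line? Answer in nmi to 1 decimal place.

31.8 nmi

Leg 1 (036°, 15.7 nmi): east 15.7 sin 36° = 9.23, north 15.7 cos 36° = 12.70
Leg 2 (299°, 29.6 nmi): east 29.6 sin 299° = -25.89, north 29.6 cos 299° = 14.35
Net: -16.66 east, 27.05 north. Distance = √((-16.66)² + (27.05)²) = 31.771 nmi.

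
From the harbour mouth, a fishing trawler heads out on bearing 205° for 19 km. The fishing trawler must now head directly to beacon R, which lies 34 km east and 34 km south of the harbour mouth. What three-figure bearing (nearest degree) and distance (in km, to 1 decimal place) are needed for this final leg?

112°, 45.3 km

Leg 1 (205°, 19 km): east 19 sin 205° = -8.03, north 19 cos 205° = -17.22
Current position: (-8.03, -17.22). Target: (34, -34). Remaining: Δeast = 42.03, Δnorth = -16.78.
Bearing = atan2(42.03, -16.78) mod 360° = 111.76°; distance = √((42.03)² + (-16.78)²) = 45.256 km.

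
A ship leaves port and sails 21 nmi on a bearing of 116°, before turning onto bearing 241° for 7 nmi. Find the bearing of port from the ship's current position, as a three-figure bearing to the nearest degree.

315°

Leg 1 (116°, 21 nmi): east 21 sin 116° = 18.87, north 21 cos 116° = -9.21
Leg 2 (241°, 7 nmi): east 7 sin 241° = -6.12, north 7 cos 241° = -3.39
Net displacement: 12.75 east, -12.60 north. Direction back to start is (-12.75, 12.60): bearing = atan2(-12.75, 12.60) mod 360° = 314.65° ≈ 315°.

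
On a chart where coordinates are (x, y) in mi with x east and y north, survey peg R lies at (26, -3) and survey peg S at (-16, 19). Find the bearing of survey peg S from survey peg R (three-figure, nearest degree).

Δeast = -16 − 26 = -42.00; Δnorth = 19 − -3 = 22.00.
Bearing = atan2(Δeast, Δnorth) mod 360° = 297.65° ≈ 298°.

298°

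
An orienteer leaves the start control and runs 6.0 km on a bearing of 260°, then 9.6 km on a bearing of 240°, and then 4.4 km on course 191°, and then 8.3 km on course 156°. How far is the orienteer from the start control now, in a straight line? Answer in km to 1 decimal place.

Leg 1 (260°, 6.0 km): east 6.0 sin 260° = -5.91, north 6.0 cos 260° = -1.04
Leg 2 (240°, 9.6 km): east 9.6 sin 240° = -8.31, north 9.6 cos 240° = -4.80
Leg 3 (191°, 4.4 km): east 4.4 sin 191° = -0.84, north 4.4 cos 191° = -4.32
Leg 4 (156°, 8.3 km): east 8.3 sin 156° = 3.38, north 8.3 cos 156° = -7.58
Net: -11.69 east, -17.74 north. Distance = √((-11.69)² + (-17.74)²) = 21.246 km.

21.2 km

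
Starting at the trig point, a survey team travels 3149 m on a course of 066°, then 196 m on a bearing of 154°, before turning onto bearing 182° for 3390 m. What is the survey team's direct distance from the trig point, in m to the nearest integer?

3647 m

Leg 1 (066°, 3149 m): east 3149 sin 66° = 2876.75, north 3149 cos 66° = 1280.81
Leg 2 (154°, 196 m): east 196 sin 154° = 85.92, north 196 cos 154° = -176.16
Leg 3 (182°, 3390 m): east 3390 sin 182° = -118.31, north 3390 cos 182° = -3387.93
Net: 2844.37 east, -2283.28 north. Distance = √((2844.37)² + (-2283.28)²) = 3647.439 m.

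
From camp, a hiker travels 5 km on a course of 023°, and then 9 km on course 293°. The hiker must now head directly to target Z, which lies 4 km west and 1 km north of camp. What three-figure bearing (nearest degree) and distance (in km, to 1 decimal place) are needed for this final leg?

162°, 7.5 km

Leg 1 (023°, 5 km): east 5 sin 23° = 1.95, north 5 cos 23° = 4.60
Leg 2 (293°, 9 km): east 9 sin 293° = -8.28, north 9 cos 293° = 3.52
Current position: (-6.33, 8.12). Target: (-4, 1). Remaining: Δeast = 2.33, Δnorth = -7.12.
Bearing = atan2(2.33, -7.12) mod 360° = 161.87°; distance = √((2.33)² + (-7.12)²) = 7.491 km.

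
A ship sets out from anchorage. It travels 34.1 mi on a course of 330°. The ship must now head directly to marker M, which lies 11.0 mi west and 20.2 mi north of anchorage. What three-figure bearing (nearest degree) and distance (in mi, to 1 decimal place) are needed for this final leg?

147°, 11.1 mi

Leg 1 (330°, 34.1 mi): east 34.1 sin 330° = -17.05, north 34.1 cos 330° = 29.53
Current position: (-17.05, 29.53). Target: (-11.0, 20.2). Remaining: Δeast = 6.05, Δnorth = -9.33.
Bearing = atan2(6.05, -9.33) mod 360° = 147.04°; distance = √((6.05)² + (-9.33)²) = 11.121 mi.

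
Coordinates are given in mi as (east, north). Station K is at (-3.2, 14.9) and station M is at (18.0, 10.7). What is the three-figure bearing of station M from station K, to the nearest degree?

Δeast = 18.0 − -3.2 = 21.20; Δnorth = 10.7 − 14.9 = -4.20.
Bearing = atan2(Δeast, Δnorth) mod 360° = 101.21° ≈ 101°.

101°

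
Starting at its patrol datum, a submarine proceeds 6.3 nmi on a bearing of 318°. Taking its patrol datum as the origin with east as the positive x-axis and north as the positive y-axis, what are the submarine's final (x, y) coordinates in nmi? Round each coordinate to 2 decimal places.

(-4.22, 4.68)

Leg 1 (318°, 6.3 nmi): east 6.3 sin 318° = -4.22, north 6.3 cos 318° = 4.68
Summing: -4.22 nmi east, 4.68 nmi north → (-4.22, 4.68).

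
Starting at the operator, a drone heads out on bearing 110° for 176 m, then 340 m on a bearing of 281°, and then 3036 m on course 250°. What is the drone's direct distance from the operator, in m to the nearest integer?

Leg 1 (110°, 176 m): east 176 sin 110° = 165.39, north 176 cos 110° = -60.20
Leg 2 (281°, 340 m): east 340 sin 281° = -333.75, north 340 cos 281° = 64.88
Leg 3 (250°, 3036 m): east 3036 sin 250° = -2852.91, north 3036 cos 250° = -1038.37
Net: -3021.27 east, -1033.69 north. Distance = √((-3021.27)² + (-1033.69)²) = 3193.215 m.

3193 m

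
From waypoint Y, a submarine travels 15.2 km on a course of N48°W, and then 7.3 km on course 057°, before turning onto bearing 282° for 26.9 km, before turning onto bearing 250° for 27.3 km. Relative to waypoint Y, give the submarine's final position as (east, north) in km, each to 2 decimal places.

(-57.14, 10.40)

Leg 1 (N48°W, 15.2 km): east 15.2 sin 312° = -11.30, north 15.2 cos 312° = 10.17
Leg 2 (057°, 7.3 km): east 7.3 sin 57° = 6.12, north 7.3 cos 57° = 3.98
Leg 3 (282°, 26.9 km): east 26.9 sin 282° = -26.31, north 26.9 cos 282° = 5.59
Leg 4 (250°, 27.3 km): east 27.3 sin 250° = -25.65, north 27.3 cos 250° = -9.34
Summing: -57.14 km east, 10.40 km north → (-57.14, 10.40).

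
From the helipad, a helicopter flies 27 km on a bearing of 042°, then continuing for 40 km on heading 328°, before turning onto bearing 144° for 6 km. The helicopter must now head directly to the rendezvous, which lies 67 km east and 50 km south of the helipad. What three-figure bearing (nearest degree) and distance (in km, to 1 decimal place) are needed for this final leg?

146°, 119.4 km

Leg 1 (042°, 27 km): east 27 sin 42° = 18.07, north 27 cos 42° = 20.06
Leg 2 (328°, 40 km): east 40 sin 328° = -21.20, north 40 cos 328° = 33.92
Leg 3 (144°, 6 km): east 6 sin 144° = 3.53, north 6 cos 144° = -4.85
Current position: (0.40, 49.13). Target: (67, -50). Remaining: Δeast = 66.60, Δnorth = -99.13.
Bearing = atan2(66.60, -99.13) mod 360° = 146.10°; distance = √((66.60)² + (-99.13)²) = 119.429 km.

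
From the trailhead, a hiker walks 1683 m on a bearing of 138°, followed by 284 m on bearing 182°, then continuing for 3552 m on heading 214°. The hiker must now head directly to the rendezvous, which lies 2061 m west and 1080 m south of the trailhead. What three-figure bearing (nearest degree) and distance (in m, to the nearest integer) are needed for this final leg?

341°, 3602 m

Leg 1 (138°, 1683 m): east 1683 sin 138° = 1126.15, north 1683 cos 138° = -1250.71
Leg 2 (182°, 284 m): east 284 sin 182° = -9.91, north 284 cos 182° = -283.83
Leg 3 (214°, 3552 m): east 3552 sin 214° = -1986.25, north 3552 cos 214° = -2944.74
Current position: (-870.02, -4479.28). Target: (-2061, -1080). Remaining: Δeast = -1190.98, Δnorth = 3399.28.
Bearing = atan2(-1190.98, 3399.28) mod 360° = 340.69°; distance = √((-1190.98)² + (3399.28)²) = 3601.882 m.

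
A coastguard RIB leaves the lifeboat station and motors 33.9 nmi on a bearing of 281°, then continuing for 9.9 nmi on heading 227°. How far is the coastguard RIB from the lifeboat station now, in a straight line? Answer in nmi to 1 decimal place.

Leg 1 (281°, 33.9 nmi): east 33.9 sin 281° = -33.28, north 33.9 cos 281° = 6.47
Leg 2 (227°, 9.9 nmi): east 9.9 sin 227° = -7.24, north 9.9 cos 227° = -6.75
Net: -40.52 east, -0.28 north. Distance = √((-40.52)² + (-0.28)²) = 40.519 nmi.

40.5 nmi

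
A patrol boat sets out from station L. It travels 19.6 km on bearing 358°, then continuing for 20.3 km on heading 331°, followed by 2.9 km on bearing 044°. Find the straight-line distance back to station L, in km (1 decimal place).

Leg 1 (358°, 19.6 km): east 19.6 sin 358° = -0.68, north 19.6 cos 358° = 19.59
Leg 2 (331°, 20.3 km): east 20.3 sin 331° = -9.84, north 20.3 cos 331° = 17.75
Leg 3 (044°, 2.9 km): east 2.9 sin 44° = 2.01, north 2.9 cos 44° = 2.09
Net: -8.51 east, 39.43 north. Distance = √((-8.51)² + (39.43)²) = 40.337 km.

40.3 km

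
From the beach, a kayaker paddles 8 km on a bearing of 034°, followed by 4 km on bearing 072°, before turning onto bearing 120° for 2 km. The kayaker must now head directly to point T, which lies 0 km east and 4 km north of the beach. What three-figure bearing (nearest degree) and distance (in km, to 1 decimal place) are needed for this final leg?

254°, 10.4 km

Leg 1 (034°, 8 km): east 8 sin 34° = 4.47, north 8 cos 34° = 6.63
Leg 2 (072°, 4 km): east 4 sin 72° = 3.80, north 4 cos 72° = 1.24
Leg 3 (120°, 2 km): east 2 sin 120° = 1.73, north 2 cos 120° = -1.00
Current position: (10.01, 6.87). Target: (0, 4). Remaining: Δeast = -10.01, Δnorth = -2.87.
Bearing = atan2(-10.01, -2.87) mod 360° = 254.01°; distance = √((-10.01)² + (-2.87)²) = 10.413 km.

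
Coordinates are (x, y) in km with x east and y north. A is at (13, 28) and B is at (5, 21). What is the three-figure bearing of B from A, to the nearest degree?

229°

Δeast = 5 − 13 = -8.00; Δnorth = 21 − 28 = -7.00.
Bearing = atan2(Δeast, Δnorth) mod 360° = 228.81° ≈ 229°.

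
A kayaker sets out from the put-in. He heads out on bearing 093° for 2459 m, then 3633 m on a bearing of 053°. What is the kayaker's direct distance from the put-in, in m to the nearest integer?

Leg 1 (093°, 2459 m): east 2459 sin 93° = 2455.63, north 2459 cos 93° = -128.69
Leg 2 (053°, 3633 m): east 3633 sin 53° = 2901.44, north 3633 cos 53° = 2186.39
Net: 5357.07 east, 2057.70 north. Distance = √((5357.07)² + (2057.70)²) = 5738.672 m.

5739 m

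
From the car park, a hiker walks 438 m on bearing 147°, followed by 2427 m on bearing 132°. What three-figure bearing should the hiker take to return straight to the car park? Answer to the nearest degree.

Leg 1 (147°, 438 m): east 438 sin 147° = 238.55, north 438 cos 147° = -367.34
Leg 2 (132°, 2427 m): east 2427 sin 132° = 1803.61, north 2427 cos 132° = -1623.98
Net displacement: 2042.16 east, -1991.32 north. Direction back to start is (-2042.16, 1991.32): bearing = atan2(-2042.16, 1991.32) mod 360° = 314.28° ≈ 314°.

314°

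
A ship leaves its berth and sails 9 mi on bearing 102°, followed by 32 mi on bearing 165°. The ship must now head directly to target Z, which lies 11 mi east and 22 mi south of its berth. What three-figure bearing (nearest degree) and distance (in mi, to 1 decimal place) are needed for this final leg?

331°, 12.4 mi

Leg 1 (102°, 9 mi): east 9 sin 102° = 8.80, north 9 cos 102° = -1.87
Leg 2 (165°, 32 mi): east 32 sin 165° = 8.28, north 32 cos 165° = -30.91
Current position: (17.09, -32.78). Target: (11, -22). Remaining: Δeast = -6.09, Δnorth = 10.78.
Bearing = atan2(-6.09, 10.78) mod 360° = 330.56°; distance = √((-6.09)² + (10.78)²) = 12.380 mi.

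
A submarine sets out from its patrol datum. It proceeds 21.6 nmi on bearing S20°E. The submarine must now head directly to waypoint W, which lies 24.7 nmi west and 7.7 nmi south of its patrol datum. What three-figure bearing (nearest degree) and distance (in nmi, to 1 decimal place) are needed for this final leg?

291°, 34.5 nmi

Leg 1 (S20°E, 21.6 nmi): east 21.6 sin 160° = 7.39, north 21.6 cos 160° = -20.30
Current position: (7.39, -20.30). Target: (-24.7, -7.7). Remaining: Δeast = -32.09, Δnorth = 12.60.
Bearing = atan2(-32.09, 12.60) mod 360° = 291.43°; distance = √((-32.09)² + (12.60)²) = 34.472 nmi.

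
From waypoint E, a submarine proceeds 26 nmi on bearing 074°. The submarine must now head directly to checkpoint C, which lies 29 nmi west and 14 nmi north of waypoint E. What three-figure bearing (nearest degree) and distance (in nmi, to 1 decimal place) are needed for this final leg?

Leg 1 (074°, 26 nmi): east 26 sin 74° = 24.99, north 26 cos 74° = 7.17
Current position: (24.99, 7.17). Target: (-29, 14). Remaining: Δeast = -53.99, Δnorth = 6.83.
Bearing = atan2(-53.99, 6.83) mod 360° = 277.21°; distance = √((-53.99)² + (6.83)²) = 54.424 nmi.

277°, 54.4 nmi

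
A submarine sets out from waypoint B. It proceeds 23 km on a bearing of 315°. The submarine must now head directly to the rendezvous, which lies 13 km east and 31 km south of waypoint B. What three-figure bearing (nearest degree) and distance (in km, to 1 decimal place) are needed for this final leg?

Leg 1 (315°, 23 km): east 23 sin 315° = -16.26, north 23 cos 315° = 16.26
Current position: (-16.26, 16.26). Target: (13, -31). Remaining: Δeast = 29.26, Δnorth = -47.26.
Bearing = atan2(29.26, -47.26) mod 360° = 148.24°; distance = √((29.26)² + (-47.26)²) = 55.589 km.

148°, 55.6 km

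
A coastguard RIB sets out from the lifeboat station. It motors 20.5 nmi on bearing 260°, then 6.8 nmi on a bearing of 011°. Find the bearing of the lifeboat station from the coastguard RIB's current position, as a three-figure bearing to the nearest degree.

Leg 1 (260°, 20.5 nmi): east 20.5 sin 260° = -20.19, north 20.5 cos 260° = -3.56
Leg 2 (011°, 6.8 nmi): east 6.8 sin 11° = 1.30, north 6.8 cos 11° = 6.68
Net displacement: -18.89 east, 3.12 north. Direction back to start is (18.89, -3.12): bearing = atan2(18.89, -3.12) mod 360° = 99.36° ≈ 099°.

099°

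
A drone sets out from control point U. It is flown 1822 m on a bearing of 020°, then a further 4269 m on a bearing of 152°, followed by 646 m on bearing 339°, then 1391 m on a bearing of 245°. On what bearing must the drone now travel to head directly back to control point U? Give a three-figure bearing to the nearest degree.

331°

Leg 1 (020°, 1822 m): east 1822 sin 20° = 623.16, north 1822 cos 20° = 1712.12
Leg 2 (152°, 4269 m): east 4269 sin 152° = 2004.17, north 4269 cos 152° = -3769.30
Leg 3 (339°, 646 m): east 646 sin 339° = -231.51, north 646 cos 339° = 603.09
Leg 4 (245°, 1391 m): east 1391 sin 245° = -1260.67, north 1391 cos 245° = -587.86
Net displacement: 1135.15 east, -2041.95 north. Direction back to start is (-1135.15, 2041.95): bearing = atan2(-1135.15, 2041.95) mod 360° = 330.93° ≈ 331°.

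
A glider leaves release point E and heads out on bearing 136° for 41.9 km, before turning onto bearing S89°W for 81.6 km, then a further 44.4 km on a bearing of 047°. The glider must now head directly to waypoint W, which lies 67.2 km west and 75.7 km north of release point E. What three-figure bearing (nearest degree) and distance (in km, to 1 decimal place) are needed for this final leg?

Leg 1 (136°, 41.9 km): east 41.9 sin 136° = 29.11, north 41.9 cos 136° = -30.14
Leg 2 (S89°W, 81.6 km): east 81.6 sin 269° = -81.59, north 81.6 cos 269° = -1.42
Leg 3 (047°, 44.4 km): east 44.4 sin 47° = 32.47, north 44.4 cos 47° = 30.28
Current position: (-20.01, -1.28). Target: (-67.2, 75.7). Remaining: Δeast = -47.19, Δnorth = 76.98.
Bearing = atan2(-47.19, 76.98) mod 360° = 328.49°; distance = √((-47.19)² + (76.98)²) = 90.297 km.

328°, 90.3 km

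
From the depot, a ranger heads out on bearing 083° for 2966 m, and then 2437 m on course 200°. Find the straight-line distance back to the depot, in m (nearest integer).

Leg 1 (083°, 2966 m): east 2966 sin 83° = 2943.89, north 2966 cos 83° = 361.46
Leg 2 (200°, 2437 m): east 2437 sin 200° = -833.50, north 2437 cos 200° = -2290.03
Net: 2110.39 east, -1928.57 north. Distance = √((2110.39)² + (-1928.57)²) = 2858.865 m.

2859 m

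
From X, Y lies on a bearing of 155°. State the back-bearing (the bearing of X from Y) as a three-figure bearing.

Back-bearing = 155° + 180° = 335°.

335°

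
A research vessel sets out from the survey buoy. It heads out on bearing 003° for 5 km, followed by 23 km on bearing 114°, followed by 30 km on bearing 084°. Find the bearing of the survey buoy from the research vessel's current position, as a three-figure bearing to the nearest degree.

Leg 1 (003°, 5 km): east 5 sin 3° = 0.26, north 5 cos 3° = 4.99
Leg 2 (114°, 23 km): east 23 sin 114° = 21.01, north 23 cos 114° = -9.35
Leg 3 (084°, 30 km): east 30 sin 84° = 29.84, north 30 cos 84° = 3.14
Net displacement: 51.11 east, -1.23 north. Direction back to start is (-51.11, 1.23): bearing = atan2(-51.11, 1.23) mod 360° = 271.37° ≈ 271°.

271°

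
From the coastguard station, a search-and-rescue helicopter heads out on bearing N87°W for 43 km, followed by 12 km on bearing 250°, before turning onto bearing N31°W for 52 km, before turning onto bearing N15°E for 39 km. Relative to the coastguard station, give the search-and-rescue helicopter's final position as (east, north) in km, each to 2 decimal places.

Leg 1 (N87°W, 43 km): east 43 sin 273° = -42.94, north 43 cos 273° = 2.25
Leg 2 (250°, 12 km): east 12 sin 250° = -11.28, north 12 cos 250° = -4.10
Leg 3 (N31°W, 52 km): east 52 sin 329° = -26.78, north 52 cos 329° = 44.57
Leg 4 (N15°E, 39 km): east 39 sin 15° = 10.09, north 39 cos 15° = 37.67
Summing: -70.91 km east, 80.39 km north → (-70.91, 80.39).

(-70.91, 80.39)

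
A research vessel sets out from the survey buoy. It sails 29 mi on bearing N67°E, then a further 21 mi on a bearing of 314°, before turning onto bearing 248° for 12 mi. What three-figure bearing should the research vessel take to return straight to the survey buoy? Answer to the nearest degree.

181°

Leg 1 (N67°E, 29 mi): east 29 sin 67° = 26.69, north 29 cos 67° = 11.33
Leg 2 (314°, 21 mi): east 21 sin 314° = -15.11, north 21 cos 314° = 14.59
Leg 3 (248°, 12 mi): east 12 sin 248° = -11.13, north 12 cos 248° = -4.50
Net displacement: 0.46 east, 21.42 north. Direction back to start is (-0.46, -21.42): bearing = atan2(-0.46, -21.42) mod 360° = 181.24° ≈ 181°.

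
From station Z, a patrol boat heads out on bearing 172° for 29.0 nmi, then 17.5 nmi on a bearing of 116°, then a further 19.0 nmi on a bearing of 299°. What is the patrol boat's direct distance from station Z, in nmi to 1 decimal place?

27.4 nmi

Leg 1 (172°, 29.0 nmi): east 29.0 sin 172° = 4.04, north 29.0 cos 172° = -28.72
Leg 2 (116°, 17.5 nmi): east 17.5 sin 116° = 15.73, north 17.5 cos 116° = -7.67
Leg 3 (299°, 19.0 nmi): east 19.0 sin 299° = -16.62, north 19.0 cos 299° = 9.21
Net: 3.15 east, -27.18 north. Distance = √((3.15)² + (-27.18)²) = 27.359 nmi.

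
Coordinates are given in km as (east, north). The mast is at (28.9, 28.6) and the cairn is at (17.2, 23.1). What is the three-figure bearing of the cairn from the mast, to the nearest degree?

Δeast = 17.2 − 28.9 = -11.70; Δnorth = 23.1 − 28.6 = -5.50.
Bearing = atan2(Δeast, Δnorth) mod 360° = 244.82° ≈ 245°.

245°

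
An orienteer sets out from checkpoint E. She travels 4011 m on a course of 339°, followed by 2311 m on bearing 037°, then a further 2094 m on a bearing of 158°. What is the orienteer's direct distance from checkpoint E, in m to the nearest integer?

3723 m

Leg 1 (339°, 4011 m): east 4011 sin 339° = -1437.41, north 4011 cos 339° = 3744.59
Leg 2 (037°, 2311 m): east 2311 sin 37° = 1390.79, north 2311 cos 37° = 1845.65
Leg 3 (158°, 2094 m): east 2094 sin 158° = 784.43, north 2094 cos 158° = -1941.52
Net: 737.81 east, 3648.71 north. Distance = √((737.81)² + (3648.71)²) = 3722.563 m.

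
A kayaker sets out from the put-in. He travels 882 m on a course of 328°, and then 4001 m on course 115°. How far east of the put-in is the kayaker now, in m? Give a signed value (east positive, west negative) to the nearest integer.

3159 m

Leg 1 (328°, 882 m): east 882 sin 328° = -467.39, north 882 cos 328° = 747.98
Leg 2 (115°, 4001 m): east 4001 sin 115° = 3626.14, north 4001 cos 115° = -1690.90
Net east component: 3158.75 m.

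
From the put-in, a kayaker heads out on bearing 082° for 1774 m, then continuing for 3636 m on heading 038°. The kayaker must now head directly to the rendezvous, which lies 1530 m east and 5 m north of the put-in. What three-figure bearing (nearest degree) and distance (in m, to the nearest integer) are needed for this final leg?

218°, 3966 m

Leg 1 (082°, 1774 m): east 1774 sin 82° = 1756.74, north 1774 cos 82° = 246.89
Leg 2 (038°, 3636 m): east 3636 sin 38° = 2238.55, north 3636 cos 38° = 2865.21
Current position: (3995.28, 3112.10). Target: (1530, 5). Remaining: Δeast = -2465.28, Δnorth = -3107.10.
Bearing = atan2(-2465.28, -3107.10) mod 360° = 218.43°; distance = √((-2465.28)² + (-3107.10)²) = 3966.318 m.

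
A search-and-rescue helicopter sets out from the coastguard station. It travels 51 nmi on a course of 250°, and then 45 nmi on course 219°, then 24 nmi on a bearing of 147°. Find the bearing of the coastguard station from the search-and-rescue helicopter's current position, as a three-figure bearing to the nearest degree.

Leg 1 (250°, 51 nmi): east 51 sin 250° = -47.92, north 51 cos 250° = -17.44
Leg 2 (219°, 45 nmi): east 45 sin 219° = -28.32, north 45 cos 219° = -34.97
Leg 3 (147°, 24 nmi): east 24 sin 147° = 13.07, north 24 cos 147° = -20.13
Net displacement: -63.17 east, -72.54 north. Direction back to start is (63.17, 72.54): bearing = atan2(63.17, 72.54) mod 360° = 41.05° ≈ 041°.

041°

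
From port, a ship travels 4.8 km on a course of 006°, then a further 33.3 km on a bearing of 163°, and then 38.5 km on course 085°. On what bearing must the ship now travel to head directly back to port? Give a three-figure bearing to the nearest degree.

296°

Leg 1 (006°, 4.8 km): east 4.8 sin 6° = 0.50, north 4.8 cos 6° = 4.77
Leg 2 (163°, 33.3 km): east 33.3 sin 163° = 9.74, north 33.3 cos 163° = -31.84
Leg 3 (085°, 38.5 km): east 38.5 sin 85° = 38.35, north 38.5 cos 85° = 3.36
Net displacement: 48.59 east, -23.72 north. Direction back to start is (-48.59, 23.72): bearing = atan2(-48.59, 23.72) mod 360° = 296.02° ≈ 296°.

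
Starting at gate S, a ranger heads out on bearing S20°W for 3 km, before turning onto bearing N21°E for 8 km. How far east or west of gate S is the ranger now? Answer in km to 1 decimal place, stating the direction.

1.8 km east

Leg 1 (S20°W, 3 km): east 3 sin 200° = -1.03, north 3 cos 200° = -2.82
Leg 2 (N21°E, 8 km): east 8 sin 21° = 2.87, north 8 cos 21° = 7.47
Net east component: 1.84 km.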